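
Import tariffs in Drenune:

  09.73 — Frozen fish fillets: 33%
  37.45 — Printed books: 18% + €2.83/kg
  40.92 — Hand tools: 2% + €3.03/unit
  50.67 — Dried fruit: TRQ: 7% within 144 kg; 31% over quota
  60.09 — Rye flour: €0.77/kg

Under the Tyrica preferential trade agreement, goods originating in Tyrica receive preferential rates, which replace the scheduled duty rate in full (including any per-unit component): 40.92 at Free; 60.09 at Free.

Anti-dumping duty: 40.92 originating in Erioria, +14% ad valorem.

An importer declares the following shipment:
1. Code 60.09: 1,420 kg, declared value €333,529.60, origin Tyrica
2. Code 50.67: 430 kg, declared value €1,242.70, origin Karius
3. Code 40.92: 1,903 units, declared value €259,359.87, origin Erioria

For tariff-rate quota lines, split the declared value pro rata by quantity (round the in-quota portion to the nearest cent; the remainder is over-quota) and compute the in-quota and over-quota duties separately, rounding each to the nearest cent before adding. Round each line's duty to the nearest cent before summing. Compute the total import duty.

Line 1 (60.09, Tyrica, 1,420 kg, €333,529.60):
Base rate for 60.09 is €0.77/kg.
Origin Tyrica qualifies under the Drenune–Tyrica agreement and 60.09 is covered: preferential rate Free applies instead.
Duty = €333,529.60 × 0% = €0.00.
Line 2 (50.67, Karius, 430 kg, €1,242.70):
Code 50.67 is under a tariff-rate quota (threshold 144 kg). In-quota: 144 kg at 7%; over-quota: 286 kg at 31%.
Pro-rata value split: in-quota = €1,242.70 × 144/430 = €416.16; over-quota = €1,242.70 − €416.16 = €826.54.
In-quota duty = €416.16 × 7% = €29.13. Over-quota duty = €826.54 × 31% = €256.23.
Line duty = €29.13 + €256.23 = €285.36.
Line 3 (40.92, Erioria, 1,903 units, €259,359.87):
Base rate for 40.92 is 2% + €3.03/unit.
40.92 has an FTA preferential rate, but origin Erioria is not Tyrica; base rate stands.
Additional duty on 40.92 from Erioria: +14%. Applied ad valorem rate: 2% + 14% = 16%.
Duty = €259,359.87 × 16% + 1,903 × €3.03 = €47,263.67.
Total = €0.00 + €285.36 + €47,263.67 = €47,549.03.

€47,549.03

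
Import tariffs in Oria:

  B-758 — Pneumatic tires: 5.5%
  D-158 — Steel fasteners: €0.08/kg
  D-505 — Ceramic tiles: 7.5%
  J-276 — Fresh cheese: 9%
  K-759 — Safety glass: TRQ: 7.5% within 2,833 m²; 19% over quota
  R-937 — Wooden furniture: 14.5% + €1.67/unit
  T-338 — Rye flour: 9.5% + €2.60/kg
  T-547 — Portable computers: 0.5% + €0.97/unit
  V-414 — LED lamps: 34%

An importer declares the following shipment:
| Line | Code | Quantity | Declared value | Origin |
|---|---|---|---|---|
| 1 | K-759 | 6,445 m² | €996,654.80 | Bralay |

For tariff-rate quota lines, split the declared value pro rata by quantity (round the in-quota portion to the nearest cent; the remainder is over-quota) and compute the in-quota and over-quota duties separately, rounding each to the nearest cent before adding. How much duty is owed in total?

Line 1 (K-759, Bralay, 6,445 m², €996,654.80):
Code K-759 is under a tariff-rate quota (threshold 2,833 m²). In-quota: 2,833 m² at 7.5%; over-quota: 3,612 m² at 19%.
Pro-rata value split: in-quota = €996,654.80 × 2,833/6,445 = €438,095.12; over-quota = €996,654.80 − €438,095.12 = €558,559.68.
In-quota duty = €438,095.12 × 7.5% = €32,857.13. Over-quota duty = €558,559.68 × 19% = €106,126.34.
Line duty = €32,857.13 + €106,126.34 = €138,983.47.

€138,983.47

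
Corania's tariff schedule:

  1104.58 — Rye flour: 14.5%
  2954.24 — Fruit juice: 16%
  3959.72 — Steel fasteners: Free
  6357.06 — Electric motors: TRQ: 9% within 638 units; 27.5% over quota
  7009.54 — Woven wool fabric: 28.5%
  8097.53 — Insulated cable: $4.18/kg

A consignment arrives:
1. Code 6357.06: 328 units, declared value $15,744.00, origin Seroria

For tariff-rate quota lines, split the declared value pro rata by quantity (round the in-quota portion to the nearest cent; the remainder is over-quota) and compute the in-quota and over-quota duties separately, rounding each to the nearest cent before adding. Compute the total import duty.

$1,416.96

Line 1 (6357.06, Seroria, 328 units, $15,744.00):
Code 6357.06 is under a tariff-rate quota (threshold 638 units). Quantity 328 units is within the quota, so the in-quota rate 9% applies to the full value.
Duty = $15,744.00 × 9% = $1,416.96.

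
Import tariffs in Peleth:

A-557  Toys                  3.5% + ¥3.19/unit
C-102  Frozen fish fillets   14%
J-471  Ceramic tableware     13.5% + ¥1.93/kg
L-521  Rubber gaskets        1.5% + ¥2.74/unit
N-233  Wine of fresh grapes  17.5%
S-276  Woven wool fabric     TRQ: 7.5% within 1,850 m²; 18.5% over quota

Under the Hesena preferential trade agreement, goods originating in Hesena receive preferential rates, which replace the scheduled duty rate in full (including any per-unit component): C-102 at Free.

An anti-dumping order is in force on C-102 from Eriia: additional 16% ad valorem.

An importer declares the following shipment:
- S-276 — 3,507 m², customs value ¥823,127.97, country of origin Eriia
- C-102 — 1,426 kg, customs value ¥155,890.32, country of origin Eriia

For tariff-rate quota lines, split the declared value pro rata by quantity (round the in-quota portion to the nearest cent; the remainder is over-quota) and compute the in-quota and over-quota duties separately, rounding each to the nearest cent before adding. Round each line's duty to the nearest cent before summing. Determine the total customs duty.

¥151,282.29

Line 1 (S-276, Eriia, 3,507 m², ¥823,127.97):
Code S-276 is under a tariff-rate quota (threshold 1,850 m²). In-quota: 1,850 m² at 7.5%; over-quota: 1,657 m² at 18.5%.
Pro-rata value split: in-quota = ¥823,127.97 × 1,850/3,507 = ¥434,213.50; over-quota = ¥823,127.97 − ¥434,213.50 = ¥388,914.47.
In-quota duty = ¥434,213.50 × 7.5% = ¥32,566.01. Over-quota duty = ¥388,914.47 × 18.5% = ¥71,949.18.
Line duty = ¥32,566.01 + ¥71,949.18 = ¥104,515.19.
Line 2 (C-102, Eriia, 1,426 kg, ¥155,890.32):
Base rate for C-102 is 14%.
C-102 has an FTA preferential rate, but origin Eriia is not Hesena; base rate stands.
Additional duty on C-102 from Eriia: +16%. Applied ad valorem rate: 14% + 16% = 30%.
Duty = ¥155,890.32 × 30% = ¥46,767.10.
Total = ¥104,515.19 + ¥46,767.10 = ¥151,282.29.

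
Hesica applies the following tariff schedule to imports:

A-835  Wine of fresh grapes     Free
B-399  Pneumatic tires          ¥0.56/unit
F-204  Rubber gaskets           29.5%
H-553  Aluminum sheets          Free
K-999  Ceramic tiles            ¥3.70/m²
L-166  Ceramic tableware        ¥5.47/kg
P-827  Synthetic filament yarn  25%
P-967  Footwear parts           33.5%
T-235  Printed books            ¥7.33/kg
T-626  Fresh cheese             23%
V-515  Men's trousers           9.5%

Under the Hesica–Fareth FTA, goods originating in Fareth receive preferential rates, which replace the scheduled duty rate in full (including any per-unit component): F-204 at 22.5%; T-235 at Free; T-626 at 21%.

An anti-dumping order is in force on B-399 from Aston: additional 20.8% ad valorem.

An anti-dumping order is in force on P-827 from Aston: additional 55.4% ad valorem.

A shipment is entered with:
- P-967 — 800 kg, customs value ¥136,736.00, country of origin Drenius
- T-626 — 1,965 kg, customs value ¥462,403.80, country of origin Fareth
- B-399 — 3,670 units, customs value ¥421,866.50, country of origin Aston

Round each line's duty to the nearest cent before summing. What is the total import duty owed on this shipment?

Line 1 (P-967, Drenius, 800 kg, ¥136,736.00):
Base rate for P-967 is 33.5%.
Duty = ¥136,736.00 × 33.5% = ¥45,806.56.
Line 2 (T-626, Fareth, 1,965 kg, ¥462,403.80):
Base rate for T-626 is 23%.
Origin Fareth qualifies under the Hesica–Fareth agreement and T-626 is covered: preferential rate 21% applies instead.
Duty = ¥462,403.80 × 21% = ¥97,104.80.
Line 3 (B-399, Aston, 3,670 units, ¥421,866.50):
Base rate for B-399 is ¥0.56/unit.
Additional duty on B-399 from Aston: +20.8% ad valorem. Applied ad valorem rate = 20.8%.
Duty = ¥421,866.50 × 20.8% + 3,670 × ¥0.56 = ¥89,803.43.
Total = ¥45,806.56 + ¥97,104.80 + ¥89,803.43 = ¥232,714.79.

¥232,714.79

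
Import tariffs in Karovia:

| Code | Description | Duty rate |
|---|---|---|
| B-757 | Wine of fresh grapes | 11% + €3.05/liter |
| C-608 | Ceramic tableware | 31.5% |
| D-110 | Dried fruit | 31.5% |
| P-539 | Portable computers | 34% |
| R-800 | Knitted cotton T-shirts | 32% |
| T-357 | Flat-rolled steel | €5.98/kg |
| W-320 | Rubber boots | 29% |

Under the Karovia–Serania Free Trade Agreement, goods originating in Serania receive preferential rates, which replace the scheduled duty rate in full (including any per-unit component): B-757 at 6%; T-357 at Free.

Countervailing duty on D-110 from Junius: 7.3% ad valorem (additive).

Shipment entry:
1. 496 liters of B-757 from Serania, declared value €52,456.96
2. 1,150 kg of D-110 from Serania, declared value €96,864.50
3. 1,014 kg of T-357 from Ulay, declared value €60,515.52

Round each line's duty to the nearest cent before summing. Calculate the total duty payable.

Line 1 (B-757, Serania, 496 liters, €52,456.96):
Base rate for B-757 is 11% + €3.05/liter.
Origin Serania qualifies under the Karovia–Serania agreement and B-757 is covered: preferential rate 6% applies instead.
Duty = €52,456.96 × 6% = €3,147.42.
Line 2 (D-110, Serania, 1,150 kg, €96,864.50):
Base rate for D-110 is 31.5%.
Origin Serania is the FTA partner but D-110 is not on the preference list; base rate stands.
The additional-duty order on D-110 targets Junius, not Serania; it does not apply.
Duty = €96,864.50 × 31.5% = €30,512.32.
Line 3 (T-357, Ulay, 1,014 kg, €60,515.52):
Base rate for T-357 is €5.98/kg.
T-357 has an FTA preferential rate, but origin Ulay is not Serania; base rate stands.
Duty = 1,014 × €5.98 = €6,063.72.
Total = €3,147.42 + €30,512.32 + €6,063.72 = €39,723.46.

€39,723.46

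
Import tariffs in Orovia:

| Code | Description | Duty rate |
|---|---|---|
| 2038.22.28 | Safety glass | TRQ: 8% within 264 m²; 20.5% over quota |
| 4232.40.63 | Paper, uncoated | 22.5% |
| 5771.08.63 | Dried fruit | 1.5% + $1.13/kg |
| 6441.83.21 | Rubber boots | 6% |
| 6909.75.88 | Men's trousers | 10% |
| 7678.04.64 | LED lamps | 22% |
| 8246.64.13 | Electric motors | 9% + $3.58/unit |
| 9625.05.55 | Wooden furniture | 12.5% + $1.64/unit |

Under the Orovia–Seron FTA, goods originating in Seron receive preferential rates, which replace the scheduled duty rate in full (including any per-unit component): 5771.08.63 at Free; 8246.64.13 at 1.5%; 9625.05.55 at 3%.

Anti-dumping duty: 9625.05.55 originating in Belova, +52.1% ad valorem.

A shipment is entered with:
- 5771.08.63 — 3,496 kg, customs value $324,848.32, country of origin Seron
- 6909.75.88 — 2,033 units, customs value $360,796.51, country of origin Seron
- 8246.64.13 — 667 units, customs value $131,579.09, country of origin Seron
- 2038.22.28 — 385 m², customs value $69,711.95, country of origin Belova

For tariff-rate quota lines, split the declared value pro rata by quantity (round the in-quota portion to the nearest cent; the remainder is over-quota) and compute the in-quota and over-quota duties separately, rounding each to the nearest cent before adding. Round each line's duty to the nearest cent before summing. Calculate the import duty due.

Line 1 (5771.08.63, Seron, 3,496 kg, $324,848.32):
Base rate for 5771.08.63 is 1.5% + $1.13/kg.
Origin Seron qualifies under the Orovia–Seron agreement and 5771.08.63 is covered: preferential rate Free applies instead.
Duty = $324,848.32 × 0% = $0.00.
Line 2 (6909.75.88, Seron, 2,033 units, $360,796.51):
Base rate for 6909.75.88 is 10%.
Origin Seron is the FTA partner but 6909.75.88 is not on the preference list; base rate stands.
Duty = $360,796.51 × 10% = $36,079.65.
Line 3 (8246.64.13, Seron, 667 units, $131,579.09):
Base rate for 8246.64.13 is 9% + $3.58/unit.
Origin Seron qualifies under the Orovia–Seron agreement and 8246.64.13 is covered: preferential rate 1.5% applies instead.
Duty = $131,579.09 × 1.5% = $1,973.69.
Line 4 (2038.22.28, Belova, 385 m², $69,711.95):
Code 2038.22.28 is under a tariff-rate quota (threshold 264 m²). In-quota: 264 m² at 8%; over-quota: 121 m² at 20.5%.
Pro-rata value split: in-quota = $69,711.95 × 264/385 = $47,802.48; over-quota = $69,711.95 − $47,802.48 = $21,909.47.
In-quota duty = $47,802.48 × 8% = $3,824.20. Over-quota duty = $21,909.47 × 20.5% = $4,491.44.
Line duty = $3,824.20 + $4,491.44 = $8,315.64.
Total = $0.00 + $36,079.65 + $1,973.69 + $8,315.64 = $46,368.98.

$46,368.98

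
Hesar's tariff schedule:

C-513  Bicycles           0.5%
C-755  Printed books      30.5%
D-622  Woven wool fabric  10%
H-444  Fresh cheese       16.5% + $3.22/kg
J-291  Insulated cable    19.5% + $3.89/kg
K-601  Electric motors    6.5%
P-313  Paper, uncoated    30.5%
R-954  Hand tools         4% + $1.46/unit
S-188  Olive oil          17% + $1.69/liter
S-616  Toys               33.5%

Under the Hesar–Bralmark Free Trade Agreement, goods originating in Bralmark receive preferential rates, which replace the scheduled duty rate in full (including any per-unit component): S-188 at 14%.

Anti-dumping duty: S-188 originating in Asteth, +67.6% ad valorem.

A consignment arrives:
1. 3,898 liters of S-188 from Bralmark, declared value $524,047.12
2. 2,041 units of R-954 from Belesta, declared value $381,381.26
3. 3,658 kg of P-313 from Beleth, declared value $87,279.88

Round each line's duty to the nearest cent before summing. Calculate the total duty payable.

$118,222.07

Line 1 (S-188, Bralmark, 3,898 liters, $524,047.12):
Base rate for S-188 is 17% + $1.69/liter.
Origin Bralmark qualifies under the Hesar–Bralmark agreement and S-188 is covered: preferential rate 14% applies instead.
The additional-duty order on S-188 targets Asteth, not Bralmark; it does not apply.
Duty = $524,047.12 × 14% = $73,366.60.
Line 2 (R-954, Belesta, 2,041 units, $381,381.26):
Base rate for R-954 is 4% + $1.46/unit.
Duty = $381,381.26 × 4% + 2,041 × $1.46 = $18,235.11.
Line 3 (P-313, Beleth, 3,658 kg, $87,279.88):
Base rate for P-313 is 30.5%.
Duty = $87,279.88 × 30.5% = $26,620.36.
Total = $73,366.60 + $18,235.11 + $26,620.36 = $118,222.07.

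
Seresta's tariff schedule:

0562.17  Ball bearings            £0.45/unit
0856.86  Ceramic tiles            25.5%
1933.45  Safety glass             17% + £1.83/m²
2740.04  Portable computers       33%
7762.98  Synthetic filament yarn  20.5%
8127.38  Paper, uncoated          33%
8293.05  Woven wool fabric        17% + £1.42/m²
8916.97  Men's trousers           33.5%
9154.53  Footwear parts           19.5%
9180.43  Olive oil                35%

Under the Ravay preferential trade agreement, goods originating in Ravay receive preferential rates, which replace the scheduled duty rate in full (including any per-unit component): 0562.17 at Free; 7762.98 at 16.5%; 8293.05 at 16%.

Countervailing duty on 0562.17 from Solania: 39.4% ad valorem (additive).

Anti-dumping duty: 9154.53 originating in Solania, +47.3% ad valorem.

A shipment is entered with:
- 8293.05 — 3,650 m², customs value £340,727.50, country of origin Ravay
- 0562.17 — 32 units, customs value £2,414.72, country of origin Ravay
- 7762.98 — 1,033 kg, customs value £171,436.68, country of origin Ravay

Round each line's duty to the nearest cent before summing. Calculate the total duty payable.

Line 1 (8293.05, Ravay, 3,650 m², £340,727.50):
Base rate for 8293.05 is 17% + £1.42/m².
Origin Ravay qualifies under the Seresta–Ravay agreement and 8293.05 is covered: preferential rate 16% applies instead.
Duty = £340,727.50 × 16% = £54,516.40.
Line 2 (0562.17, Ravay, 32 units, £2,414.72):
Base rate for 0562.17 is £0.45/unit.
Origin Ravay qualifies under the Seresta–Ravay agreement and 0562.17 is covered: preferential rate Free applies instead.
The additional-duty order on 0562.17 targets Solania, not Ravay; it does not apply.
Duty = £2,414.72 × 0% = £0.00.
Line 3 (7762.98, Ravay, 1,033 kg, £171,436.68):
Base rate for 7762.98 is 20.5%.
Origin Ravay qualifies under the Seresta–Ravay agreement and 7762.98 is covered: preferential rate 16.5% applies instead.
Duty = £171,436.68 × 16.5% = £28,287.05.
Total = £54,516.40 + £0.00 + £28,287.05 = £82,803.45.

£82,803.45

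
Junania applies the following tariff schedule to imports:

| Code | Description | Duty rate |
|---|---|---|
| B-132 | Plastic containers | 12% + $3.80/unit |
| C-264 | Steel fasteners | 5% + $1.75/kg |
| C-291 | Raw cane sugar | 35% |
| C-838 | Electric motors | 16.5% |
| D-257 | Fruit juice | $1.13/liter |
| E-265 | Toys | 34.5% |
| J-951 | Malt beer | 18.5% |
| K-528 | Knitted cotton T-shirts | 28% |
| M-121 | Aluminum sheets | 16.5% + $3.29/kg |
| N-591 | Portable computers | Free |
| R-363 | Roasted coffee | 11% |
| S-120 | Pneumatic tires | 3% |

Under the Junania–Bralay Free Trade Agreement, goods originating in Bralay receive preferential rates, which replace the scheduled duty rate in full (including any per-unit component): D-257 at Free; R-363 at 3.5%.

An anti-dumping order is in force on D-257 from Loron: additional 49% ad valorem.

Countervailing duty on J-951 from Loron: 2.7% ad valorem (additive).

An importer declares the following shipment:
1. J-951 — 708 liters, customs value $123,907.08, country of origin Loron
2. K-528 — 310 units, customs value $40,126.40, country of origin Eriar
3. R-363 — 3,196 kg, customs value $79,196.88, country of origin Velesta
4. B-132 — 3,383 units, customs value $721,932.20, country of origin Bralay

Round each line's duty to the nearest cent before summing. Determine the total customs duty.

$145,702.61

Line 1 (J-951, Loron, 708 liters, $123,907.08):
Base rate for J-951 is 18.5%.
Additional duty on J-951 from Loron: +2.7%. Applied ad valorem rate: 18.5% + 2.7% = 21.2%.
Duty = $123,907.08 × 21.2% = $26,268.30.
Line 2 (K-528, Eriar, 310 units, $40,126.40):
Base rate for K-528 is 28%.
Duty = $40,126.40 × 28% = $11,235.39.
Line 3 (R-363, Velesta, 3,196 kg, $79,196.88):
Base rate for R-363 is 11%.
R-363 has an FTA preferential rate, but origin Velesta is not Bralay; base rate stands.
Duty = $79,196.88 × 11% = $8,711.66.
Line 4 (B-132, Bralay, 3,383 units, $721,932.20):
Base rate for B-132 is 12% + $3.80/unit.
Origin Bralay is the FTA partner but B-132 is not on the preference list; base rate stands.
Duty = $721,932.20 × 12% + 3,383 × $3.80 = $99,487.26.
Total = $26,268.30 + $11,235.39 + $8,711.66 + $99,487.26 = $145,702.61.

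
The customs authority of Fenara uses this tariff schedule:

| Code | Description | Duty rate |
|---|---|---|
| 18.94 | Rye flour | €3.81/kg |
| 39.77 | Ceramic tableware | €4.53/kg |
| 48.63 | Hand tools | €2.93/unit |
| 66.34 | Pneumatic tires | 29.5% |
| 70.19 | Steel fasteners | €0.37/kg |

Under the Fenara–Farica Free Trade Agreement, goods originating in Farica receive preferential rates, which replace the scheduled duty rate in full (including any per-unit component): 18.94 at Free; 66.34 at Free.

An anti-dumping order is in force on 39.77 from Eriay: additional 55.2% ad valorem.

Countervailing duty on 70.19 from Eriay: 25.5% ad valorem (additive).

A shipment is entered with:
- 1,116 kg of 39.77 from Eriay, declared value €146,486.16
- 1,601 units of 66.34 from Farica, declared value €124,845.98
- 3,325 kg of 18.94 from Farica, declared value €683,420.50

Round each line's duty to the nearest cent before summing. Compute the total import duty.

Line 1 (39.77, Eriay, 1,116 kg, €146,486.16):
Base rate for 39.77 is €4.53/kg.
Additional duty on 39.77 from Eriay: +55.2% ad valorem. Applied ad valorem rate = 55.2%.
Duty = €146,486.16 × 55.2% + 1,116 × €4.53 = €85,915.84.
Line 2 (66.34, Farica, 1,601 units, €124,845.98):
Base rate for 66.34 is 29.5%.
Origin Farica qualifies under the Fenara–Farica agreement and 66.34 is covered: preferential rate Free applies instead.
Duty = €124,845.98 × 0% = €0.00.
Line 3 (18.94, Farica, 3,325 kg, €683,420.50):
Base rate for 18.94 is €3.81/kg.
Origin Farica qualifies under the Fenara–Farica agreement and 18.94 is covered: preferential rate Free applies instead.
Duty = €683,420.50 × 0% = €0.00.
Total = €85,915.84 + €0.00 + €0.00 = €85,915.84.

€85,915.84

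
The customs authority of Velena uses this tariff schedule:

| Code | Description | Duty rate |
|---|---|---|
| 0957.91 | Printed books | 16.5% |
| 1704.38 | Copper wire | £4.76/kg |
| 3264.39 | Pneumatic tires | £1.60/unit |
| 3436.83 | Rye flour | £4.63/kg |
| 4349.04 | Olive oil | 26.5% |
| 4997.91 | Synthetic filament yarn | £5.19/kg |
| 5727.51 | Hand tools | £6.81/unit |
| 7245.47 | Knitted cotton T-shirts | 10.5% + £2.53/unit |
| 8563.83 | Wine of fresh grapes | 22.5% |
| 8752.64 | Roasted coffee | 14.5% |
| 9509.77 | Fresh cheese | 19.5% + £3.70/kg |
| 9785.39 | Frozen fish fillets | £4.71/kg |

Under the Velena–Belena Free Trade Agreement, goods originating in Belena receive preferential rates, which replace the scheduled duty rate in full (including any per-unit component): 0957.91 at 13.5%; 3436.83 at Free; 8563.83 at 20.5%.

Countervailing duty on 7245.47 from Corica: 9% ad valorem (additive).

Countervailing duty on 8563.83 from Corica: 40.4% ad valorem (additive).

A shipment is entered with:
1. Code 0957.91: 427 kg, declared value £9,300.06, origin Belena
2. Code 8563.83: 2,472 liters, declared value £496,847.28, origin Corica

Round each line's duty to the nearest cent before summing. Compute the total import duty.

£313,772.45

Line 1 (0957.91, Belena, 427 kg, £9,300.06):
Base rate for 0957.91 is 16.5%.
Origin Belena qualifies under the Velena–Belena agreement and 0957.91 is covered: preferential rate 13.5% applies instead.
Duty = £9,300.06 × 13.5% = £1,255.51.
Line 2 (8563.83, Corica, 2,472 liters, £496,847.28):
Base rate for 8563.83 is 22.5%.
8563.83 has an FTA preferential rate, but origin Corica is not Belena; base rate stands.
Additional duty on 8563.83 from Corica: +40.4%. Applied ad valorem rate: 22.5% + 40.4% = 62.9%.
Duty = £496,847.28 × 62.9% = £312,516.94.
Total = £1,255.51 + £312,516.94 = £313,772.45.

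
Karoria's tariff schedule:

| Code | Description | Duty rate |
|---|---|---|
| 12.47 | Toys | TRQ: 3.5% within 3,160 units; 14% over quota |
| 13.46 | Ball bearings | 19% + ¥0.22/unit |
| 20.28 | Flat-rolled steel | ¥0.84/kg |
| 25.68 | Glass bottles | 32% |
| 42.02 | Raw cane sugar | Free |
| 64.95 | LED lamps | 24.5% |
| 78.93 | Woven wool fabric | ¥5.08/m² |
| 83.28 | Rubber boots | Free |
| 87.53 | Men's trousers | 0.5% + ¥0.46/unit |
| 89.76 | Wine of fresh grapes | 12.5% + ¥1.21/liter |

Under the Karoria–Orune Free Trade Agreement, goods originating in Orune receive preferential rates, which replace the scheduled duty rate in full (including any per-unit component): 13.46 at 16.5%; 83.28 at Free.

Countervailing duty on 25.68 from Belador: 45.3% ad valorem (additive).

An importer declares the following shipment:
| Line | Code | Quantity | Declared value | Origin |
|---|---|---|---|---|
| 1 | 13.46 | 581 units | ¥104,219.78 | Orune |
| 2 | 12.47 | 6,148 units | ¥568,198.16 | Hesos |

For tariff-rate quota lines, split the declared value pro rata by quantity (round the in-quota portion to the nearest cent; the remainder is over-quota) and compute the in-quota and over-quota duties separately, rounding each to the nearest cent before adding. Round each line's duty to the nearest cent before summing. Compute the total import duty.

Line 1 (13.46, Orune, 581 units, ¥104,219.78):
Base rate for 13.46 is 19% + ¥0.22/unit.
Origin Orune qualifies under the Karoria–Orune agreement and 13.46 is covered: preferential rate 16.5% applies instead.
Duty = ¥104,219.78 × 16.5% = ¥17,196.26.
Line 2 (12.47, Hesos, 6,148 units, ¥568,198.16):
Code 12.47 is under a tariff-rate quota (threshold 3,160 units). In-quota: 3,160 units at 3.5%; over-quota: 2,988 units at 14%.
Pro-rata value split: in-quota = ¥568,198.16 × 3,160/6,148 = ¥292,047.20; over-quota = ¥568,198.16 − ¥292,047.20 = ¥276,150.96.
In-quota duty = ¥292,047.20 × 3.5% = ¥10,221.65. Over-quota duty = ¥276,150.96 × 14% = ¥38,661.13.
Line duty = ¥10,221.65 + ¥38,661.13 = ¥48,882.78.
Total = ¥17,196.26 + ¥48,882.78 = ¥66,079.04.

¥66,079.04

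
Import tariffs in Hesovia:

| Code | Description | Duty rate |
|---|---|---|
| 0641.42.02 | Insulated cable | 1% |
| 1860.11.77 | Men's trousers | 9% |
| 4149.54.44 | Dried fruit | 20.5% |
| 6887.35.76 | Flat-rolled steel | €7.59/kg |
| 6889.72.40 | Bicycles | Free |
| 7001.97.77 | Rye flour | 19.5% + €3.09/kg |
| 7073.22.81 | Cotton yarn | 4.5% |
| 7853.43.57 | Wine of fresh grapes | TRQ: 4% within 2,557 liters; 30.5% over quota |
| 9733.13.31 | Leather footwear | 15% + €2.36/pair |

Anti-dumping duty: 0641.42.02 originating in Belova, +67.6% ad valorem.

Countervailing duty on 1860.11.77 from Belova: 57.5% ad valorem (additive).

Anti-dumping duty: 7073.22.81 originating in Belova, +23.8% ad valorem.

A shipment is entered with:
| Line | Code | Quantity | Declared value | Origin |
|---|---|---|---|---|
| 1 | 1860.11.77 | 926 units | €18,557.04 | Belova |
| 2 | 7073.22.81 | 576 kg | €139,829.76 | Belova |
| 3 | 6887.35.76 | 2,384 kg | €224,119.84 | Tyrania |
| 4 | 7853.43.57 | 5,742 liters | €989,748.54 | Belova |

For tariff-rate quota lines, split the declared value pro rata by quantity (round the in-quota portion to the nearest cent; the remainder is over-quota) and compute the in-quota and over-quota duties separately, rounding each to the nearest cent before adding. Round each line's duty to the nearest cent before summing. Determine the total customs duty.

Line 1 (1860.11.77, Belova, 926 units, €18,557.04):
Base rate for 1860.11.77 is 9%.
Additional duty on 1860.11.77 from Belova: +57.5%. Applied ad valorem rate: 9% + 57.5% = 66.5%.
Duty = €18,557.04 × 66.5% = €12,340.43.
Line 2 (7073.22.81, Belova, 576 kg, €139,829.76):
Base rate for 7073.22.81 is 4.5%.
Additional duty on 7073.22.81 from Belova: +23.8%. Applied ad valorem rate: 4.5% + 23.8% = 28.3%.
Duty = €139,829.76 × 28.3% = €39,571.82.
Line 3 (6887.35.76, Tyrania, 2,384 kg, €224,119.84):
Base rate for 6887.35.76 is €7.59/kg.
Duty = 2,384 × €7.59 = €18,094.56.
Line 4 (7853.43.57, Belova, 5,742 liters, €989,748.54):
Code 7853.43.57 is under a tariff-rate quota (threshold 2,557 liters). In-quota: 2,557 liters at 4%; over-quota: 3,185 liters at 30.5%.
Pro-rata value split: in-quota = €989,748.54 × 2,557/5,742 = €440,750.09; over-quota = €989,748.54 − €440,750.09 = €548,998.45.
In-quota duty = €440,750.09 × 4% = €17,630.00. Over-quota duty = €548,998.45 × 30.5% = €167,444.53.
Line duty = €17,630.00 + €167,444.53 = €185,074.53.
Total = €12,340.43 + €39,571.82 + €18,094.56 + €185,074.53 = €255,081.34.

€255,081.34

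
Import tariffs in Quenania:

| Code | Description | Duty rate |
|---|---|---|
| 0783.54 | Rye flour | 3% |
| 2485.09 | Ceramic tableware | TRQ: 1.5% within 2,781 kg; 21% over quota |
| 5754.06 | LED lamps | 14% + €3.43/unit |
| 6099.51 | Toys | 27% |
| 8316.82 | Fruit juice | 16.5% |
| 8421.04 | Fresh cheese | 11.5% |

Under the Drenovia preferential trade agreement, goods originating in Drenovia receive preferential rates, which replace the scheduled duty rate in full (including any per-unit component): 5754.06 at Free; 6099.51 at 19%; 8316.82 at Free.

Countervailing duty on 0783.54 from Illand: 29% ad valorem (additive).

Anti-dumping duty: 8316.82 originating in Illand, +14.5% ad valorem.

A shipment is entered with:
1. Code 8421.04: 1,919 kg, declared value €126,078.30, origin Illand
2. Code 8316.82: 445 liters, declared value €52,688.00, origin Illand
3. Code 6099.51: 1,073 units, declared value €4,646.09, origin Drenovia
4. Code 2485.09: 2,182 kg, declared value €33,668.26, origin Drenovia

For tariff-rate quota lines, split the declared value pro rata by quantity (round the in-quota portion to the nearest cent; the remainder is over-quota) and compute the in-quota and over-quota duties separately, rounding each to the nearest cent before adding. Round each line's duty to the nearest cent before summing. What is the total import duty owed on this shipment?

€32,220.06

Line 1 (8421.04, Illand, 1,919 kg, €126,078.30):
Base rate for 8421.04 is 11.5%.
Duty = €126,078.30 × 11.5% = €14,499.00.
Line 2 (8316.82, Illand, 445 liters, €52,688.00):
Base rate for 8316.82 is 16.5%.
8316.82 has an FTA preferential rate, but origin Illand is not Drenovia; base rate stands.
Additional duty on 8316.82 from Illand: +14.5%. Applied ad valorem rate: 16.5% + 14.5% = 31%.
Duty = €52,688.00 × 31% = €16,333.28.
Line 3 (6099.51, Drenovia, 1,073 units, €4,646.09):
Base rate for 6099.51 is 27%.
Origin Drenovia qualifies under the Quenania–Drenovia agreement and 6099.51 is covered: preferential rate 19% applies instead.
Duty = €4,646.09 × 19% = €882.76.
Line 4 (2485.09, Drenovia, 2,182 kg, €33,668.26):
Code 2485.09 is under a tariff-rate quota (threshold 2,781 kg). Quantity 2,182 kg is within the quota, so the in-quota rate 1.5% applies to the full value.
Duty = €33,668.26 × 1.5% = €505.02.
Total = €14,499.00 + €16,333.28 + €882.76 + €505.02 = €32,220.06.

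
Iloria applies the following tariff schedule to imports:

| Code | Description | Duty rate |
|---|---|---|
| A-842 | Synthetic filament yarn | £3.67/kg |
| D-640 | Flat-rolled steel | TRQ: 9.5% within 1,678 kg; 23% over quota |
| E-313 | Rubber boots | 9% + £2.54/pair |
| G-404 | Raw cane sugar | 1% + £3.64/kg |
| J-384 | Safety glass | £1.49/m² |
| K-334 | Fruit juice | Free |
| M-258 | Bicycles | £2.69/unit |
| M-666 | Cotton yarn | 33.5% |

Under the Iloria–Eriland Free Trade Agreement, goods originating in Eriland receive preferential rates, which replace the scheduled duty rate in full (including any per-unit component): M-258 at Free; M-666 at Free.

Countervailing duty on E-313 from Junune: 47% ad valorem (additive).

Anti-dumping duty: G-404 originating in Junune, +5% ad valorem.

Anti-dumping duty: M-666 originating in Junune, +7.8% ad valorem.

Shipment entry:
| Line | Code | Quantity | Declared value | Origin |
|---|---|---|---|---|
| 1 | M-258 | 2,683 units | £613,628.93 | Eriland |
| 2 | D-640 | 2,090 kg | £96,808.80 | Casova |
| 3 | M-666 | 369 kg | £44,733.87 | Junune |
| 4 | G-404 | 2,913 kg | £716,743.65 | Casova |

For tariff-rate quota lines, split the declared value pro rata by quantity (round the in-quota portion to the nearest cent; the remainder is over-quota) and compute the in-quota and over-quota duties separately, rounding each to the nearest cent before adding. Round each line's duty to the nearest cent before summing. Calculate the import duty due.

Line 1 (M-258, Eriland, 2,683 units, £613,628.93):
Base rate for M-258 is £2.69/unit.
Origin Eriland qualifies under the Iloria–Eriland agreement and M-258 is covered: preferential rate Free applies instead.
Duty = £613,628.93 × 0% = £0.00.
Line 2 (D-640, Casova, 2,090 kg, £96,808.80):
Code D-640 is under a tariff-rate quota (threshold 1,678 kg). In-quota: 1,678 kg at 9.5%; over-quota: 412 kg at 23%.
Pro-rata value split: in-quota = £96,808.80 × 1,678/2,090 = £77,724.96; over-quota = £96,808.80 − £77,724.96 = £19,083.84.
In-quota duty = £77,724.96 × 9.5% = £7,383.87. Over-quota duty = £19,083.84 × 23% = £4,389.28.
Line duty = £7,383.87 + £4,389.28 = £11,773.15.
Line 3 (M-666, Junune, 369 kg, £44,733.87):
Base rate for M-666 is 33.5%.
M-666 has an FTA preferential rate, but origin Junune is not Eriland; base rate stands.
Additional duty on M-666 from Junune: +7.8%. Applied ad valorem rate: 33.5% + 7.8% = 41.3%.
Duty = £44,733.87 × 41.3% = £18,475.09.
Line 4 (G-404, Casova, 2,913 kg, £716,743.65):
Base rate for G-404 is 1% + £3.64/kg.
The additional-duty order on G-404 targets Junune, not Casova; it does not apply.
Duty = £716,743.65 × 1% + 2,913 × £3.64 = £17,770.76.
Total = £0.00 + £11,773.15 + £18,475.09 + £17,770.76 = £48,019.00.

£48,019.00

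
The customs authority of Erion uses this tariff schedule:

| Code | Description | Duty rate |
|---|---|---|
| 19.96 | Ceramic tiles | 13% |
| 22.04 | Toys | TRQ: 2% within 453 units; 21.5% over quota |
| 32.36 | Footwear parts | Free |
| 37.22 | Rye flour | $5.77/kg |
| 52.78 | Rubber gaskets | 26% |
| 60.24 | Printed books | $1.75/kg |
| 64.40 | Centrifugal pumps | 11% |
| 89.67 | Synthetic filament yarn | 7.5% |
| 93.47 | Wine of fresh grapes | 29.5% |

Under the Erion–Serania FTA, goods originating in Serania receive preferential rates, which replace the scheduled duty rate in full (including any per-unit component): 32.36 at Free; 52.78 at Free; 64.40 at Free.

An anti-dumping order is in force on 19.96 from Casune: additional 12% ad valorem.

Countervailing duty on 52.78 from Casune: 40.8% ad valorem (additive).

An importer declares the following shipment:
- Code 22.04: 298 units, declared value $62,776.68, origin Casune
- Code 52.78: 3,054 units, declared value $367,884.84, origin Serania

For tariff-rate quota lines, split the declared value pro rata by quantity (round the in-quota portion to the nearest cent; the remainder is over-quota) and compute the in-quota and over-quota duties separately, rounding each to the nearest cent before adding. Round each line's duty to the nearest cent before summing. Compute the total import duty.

$1,255.53

Line 1 (22.04, Casune, 298 units, $62,776.68):
Code 22.04 is under a tariff-rate quota (threshold 453 units). Quantity 298 units is within the quota, so the in-quota rate 2% applies to the full value.
Duty = $62,776.68 × 2% = $1,255.53.
Line 2 (52.78, Serania, 3,054 units, $367,884.84):
Base rate for 52.78 is 26%.
Origin Serania qualifies under the Erion–Serania agreement and 52.78 is covered: preferential rate Free applies instead.
The additional-duty order on 52.78 targets Casune, not Serania; it does not apply.
Duty = $367,884.84 × 0% = $0.00.
Total = $1,255.53 + $0.00 = $1,255.53.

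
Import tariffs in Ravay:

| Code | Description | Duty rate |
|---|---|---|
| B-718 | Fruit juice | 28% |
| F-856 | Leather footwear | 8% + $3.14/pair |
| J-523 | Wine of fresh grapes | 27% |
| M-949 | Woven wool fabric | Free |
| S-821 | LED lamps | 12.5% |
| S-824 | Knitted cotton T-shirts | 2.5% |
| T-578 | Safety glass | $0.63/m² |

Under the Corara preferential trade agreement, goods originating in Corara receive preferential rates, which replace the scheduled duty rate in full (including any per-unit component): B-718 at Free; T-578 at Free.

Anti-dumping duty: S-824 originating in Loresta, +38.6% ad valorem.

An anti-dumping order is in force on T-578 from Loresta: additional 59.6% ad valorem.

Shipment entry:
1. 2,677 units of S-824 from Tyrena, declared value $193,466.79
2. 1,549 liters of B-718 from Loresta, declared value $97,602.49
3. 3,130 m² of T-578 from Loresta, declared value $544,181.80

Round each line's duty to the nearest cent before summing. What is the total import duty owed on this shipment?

Line 1 (S-824, Tyrena, 2,677 units, $193,466.79):
Base rate for S-824 is 2.5%.
The additional-duty order on S-824 targets Loresta, not Tyrena; it does not apply.
Duty = $193,466.79 × 2.5% = $4,836.67.
Line 2 (B-718, Loresta, 1,549 liters, $97,602.49):
Base rate for B-718 is 28%.
B-718 has an FTA preferential rate, but origin Loresta is not Corara; base rate stands.
Duty = $97,602.49 × 28% = $27,328.70.
Line 3 (T-578, Loresta, 3,130 m², $544,181.80):
Base rate for T-578 is $0.63/m².
T-578 has an FTA preferential rate, but origin Loresta is not Corara; base rate stands.
Additional duty on T-578 from Loresta: +59.6% ad valorem. Applied ad valorem rate = 59.6%.
Duty = $544,181.80 × 59.6% + 3,130 × $0.63 = $326,304.25.
Total = $4,836.67 + $27,328.70 + $326,304.25 = $358,469.62.

$358,469.62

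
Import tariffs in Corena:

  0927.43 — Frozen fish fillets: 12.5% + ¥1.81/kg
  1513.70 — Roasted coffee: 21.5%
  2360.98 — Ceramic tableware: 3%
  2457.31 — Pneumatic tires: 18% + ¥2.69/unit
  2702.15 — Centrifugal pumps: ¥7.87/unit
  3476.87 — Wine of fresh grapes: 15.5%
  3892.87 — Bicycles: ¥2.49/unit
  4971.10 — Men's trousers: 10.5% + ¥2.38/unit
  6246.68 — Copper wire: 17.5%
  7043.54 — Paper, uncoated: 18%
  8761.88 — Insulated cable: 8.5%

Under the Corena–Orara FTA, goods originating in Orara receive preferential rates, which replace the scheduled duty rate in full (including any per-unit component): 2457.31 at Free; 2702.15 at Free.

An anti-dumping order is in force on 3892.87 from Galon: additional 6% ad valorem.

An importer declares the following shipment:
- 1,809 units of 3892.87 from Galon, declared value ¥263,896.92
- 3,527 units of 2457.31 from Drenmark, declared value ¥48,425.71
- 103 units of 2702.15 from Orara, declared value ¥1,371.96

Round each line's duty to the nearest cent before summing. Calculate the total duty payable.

¥38,542.49

Line 1 (3892.87, Galon, 1,809 units, ¥263,896.92):
Base rate for 3892.87 is ¥2.49/unit.
Additional duty on 3892.87 from Galon: +6% ad valorem. Applied ad valorem rate = 6%.
Duty = ¥263,896.92 × 6% + 1,809 × ¥2.49 = ¥20,338.23.
Line 2 (2457.31, Drenmark, 3,527 units, ¥48,425.71):
Base rate for 2457.31 is 18% + ¥2.69/unit.
2457.31 has an FTA preferential rate, but origin Drenmark is not Orara; base rate stands.
Duty = ¥48,425.71 × 18% + 3,527 × ¥2.69 = ¥18,204.26.
Line 3 (2702.15, Orara, 103 units, ¥1,371.96):
Base rate for 2702.15 is ¥7.87/unit.
Origin Orara qualifies under the Corena–Orara agreement and 2702.15 is covered: preferential rate Free applies instead.
Duty = ¥1,371.96 × 0% = ¥0.00.
Total = ¥20,338.23 + ¥18,204.26 + ¥0.00 = ¥38,542.49.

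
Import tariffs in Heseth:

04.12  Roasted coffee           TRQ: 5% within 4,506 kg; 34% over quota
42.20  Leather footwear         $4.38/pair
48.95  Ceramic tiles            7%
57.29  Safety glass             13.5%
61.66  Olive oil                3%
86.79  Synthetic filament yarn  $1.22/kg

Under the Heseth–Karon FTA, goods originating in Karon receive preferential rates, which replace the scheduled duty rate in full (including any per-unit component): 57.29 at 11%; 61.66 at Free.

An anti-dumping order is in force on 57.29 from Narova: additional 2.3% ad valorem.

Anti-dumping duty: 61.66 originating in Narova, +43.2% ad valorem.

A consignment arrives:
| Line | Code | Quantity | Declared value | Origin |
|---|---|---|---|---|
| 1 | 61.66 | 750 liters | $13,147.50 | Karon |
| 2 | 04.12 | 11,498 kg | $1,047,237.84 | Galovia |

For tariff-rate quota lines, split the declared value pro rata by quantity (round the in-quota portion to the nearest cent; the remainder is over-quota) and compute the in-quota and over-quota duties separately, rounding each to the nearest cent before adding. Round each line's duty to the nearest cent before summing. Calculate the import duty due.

$237,042.98

Line 1 (61.66, Karon, 750 liters, $13,147.50):
Base rate for 61.66 is 3%.
Origin Karon qualifies under the Heseth–Karon agreement and 61.66 is covered: preferential rate Free applies instead.
The additional-duty order on 61.66 targets Narova, not Karon; it does not apply.
Duty = $13,147.50 × 0% = $0.00.
Line 2 (04.12, Galovia, 11,498 kg, $1,047,237.84):
Code 04.12 is under a tariff-rate quota (threshold 4,506 kg). In-quota: 4,506 kg at 5%; over-quota: 6,992 kg at 34%.
Pro-rata value split: in-quota = $1,047,237.84 × 4,506/11,498 = $410,406.48; over-quota = $1,047,237.84 − $410,406.48 = $636,831.36.
In-quota duty = $410,406.48 × 5% = $20,520.32. Over-quota duty = $636,831.36 × 34% = $216,522.66.
Line duty = $20,520.32 + $216,522.66 = $237,042.98.
Total = $0.00 + $237,042.98 = $237,042.98.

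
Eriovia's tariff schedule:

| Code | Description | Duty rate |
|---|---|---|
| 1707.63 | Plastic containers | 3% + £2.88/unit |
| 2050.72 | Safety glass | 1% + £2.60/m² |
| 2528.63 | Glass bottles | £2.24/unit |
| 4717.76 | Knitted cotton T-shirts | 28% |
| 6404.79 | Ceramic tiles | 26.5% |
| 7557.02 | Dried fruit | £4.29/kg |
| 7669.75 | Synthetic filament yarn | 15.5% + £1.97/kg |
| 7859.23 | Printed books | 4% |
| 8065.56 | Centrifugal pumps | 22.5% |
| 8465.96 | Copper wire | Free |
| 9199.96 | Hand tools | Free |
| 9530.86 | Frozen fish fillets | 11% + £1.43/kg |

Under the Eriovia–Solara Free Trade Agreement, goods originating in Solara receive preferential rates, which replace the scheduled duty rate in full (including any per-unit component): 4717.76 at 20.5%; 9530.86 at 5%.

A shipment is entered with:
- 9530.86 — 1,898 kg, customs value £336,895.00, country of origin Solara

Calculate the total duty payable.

£16,844.75

Line 1 (9530.86, Solara, 1,898 kg, £336,895.00):
Base rate for 9530.86 is 11% + £1.43/kg.
Origin Solara qualifies under the Eriovia–Solara agreement and 9530.86 is covered: preferential rate 5% applies instead.
Duty = £336,895.00 × 5% = £16,844.75.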